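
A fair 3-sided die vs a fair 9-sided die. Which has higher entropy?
9-sided die

Both are uniform distributions; for uniform over n outcomes, H = log₂(n). H(3-sided) = log₂(3) = 1.585 bits and H(9-sided) = log₂(9) = 3.170 bits. More outcomes in a uniform distribution means higher entropy.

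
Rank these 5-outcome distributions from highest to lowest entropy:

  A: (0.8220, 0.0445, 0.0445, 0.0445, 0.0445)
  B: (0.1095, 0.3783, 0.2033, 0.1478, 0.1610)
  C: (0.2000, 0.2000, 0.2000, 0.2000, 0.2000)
C > B > A

Key insight: Entropy is maximized by uniform distributions and minimized by concentrated distributions.

- Uniform distributions have maximum entropy log₂(5) = 2.3219 bits
- The more "peaked" or concentrated a distribution, the lower its entropy

Entropies:
  H(A) = 1.0317 bits
  H(B) = 2.1792 bits
  H(C) = 2.3219 bits

Ranking: C > B > A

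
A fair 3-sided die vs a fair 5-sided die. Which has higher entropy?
5-sided die

Both are uniform distributions; for uniform over n outcomes, H = log₂(n). H(3-sided) = log₂(3) = 1.585 bits and H(5-sided) = log₂(5) = 2.322 bits. More outcomes in a uniform distribution means higher entropy.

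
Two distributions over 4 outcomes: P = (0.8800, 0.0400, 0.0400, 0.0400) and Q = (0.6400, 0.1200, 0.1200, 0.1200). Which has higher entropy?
Q

P is highly concentrated on one outcome (88%), making it nearly deterministic. Q spreads its mass more evenly (max 64%). The more spread-out distribution has higher entropy: H(P) ≈ 0.720 bits, H(Q) ≈ 1.513 bits.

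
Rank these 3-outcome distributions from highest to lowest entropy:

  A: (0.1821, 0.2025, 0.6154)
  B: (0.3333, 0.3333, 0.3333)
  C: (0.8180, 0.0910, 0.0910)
B > A > C

Key insight: Entropy is maximized by uniform distributions and minimized by concentrated distributions.

- Uniform distributions have maximum entropy log₂(3) = 1.5850 bits
- The more "peaked" or concentrated a distribution, the lower its entropy

Entropies:
  H(A) = 1.3451 bits
  H(B) = 1.5850 bits
  H(C) = 0.8664 bits

Ranking: B > A > C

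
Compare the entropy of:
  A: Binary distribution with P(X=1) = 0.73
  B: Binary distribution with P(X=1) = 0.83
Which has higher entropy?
A

For binary distributions, entropy is maximized at p=0.5 and decreases as p moves toward 0 or 1.

H(A) = H(0.73) = 0.8415 bits
H(B) = H(0.83) = 0.6577 bits

Distribution A (p=0.73) is closer to uniform (p=0.5), so it has higher entropy.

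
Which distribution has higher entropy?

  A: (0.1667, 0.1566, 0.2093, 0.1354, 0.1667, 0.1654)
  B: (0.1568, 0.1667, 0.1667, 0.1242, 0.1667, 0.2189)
A

Both distributions are close to uniform, making this a harder comparison.

H(A) = 2.5727 bits
H(B) = 2.5652 bits

The distribution closer to uniform has higher entropy.
Answer: A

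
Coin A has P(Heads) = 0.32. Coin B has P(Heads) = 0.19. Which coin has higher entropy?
A

For binary distributions, entropy is maximized at p=0.5 and decreases as p moves toward 0 or 1.

H(A) = H(0.32) = 0.9044 bits
H(B) = H(0.19) = 0.7015 bits

Distribution A (p=0.32) is closer to uniform (p=0.5), so it has higher entropy.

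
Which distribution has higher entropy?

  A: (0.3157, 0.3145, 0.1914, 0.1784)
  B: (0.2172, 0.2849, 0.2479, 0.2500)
B

Both distributions are close to uniform, making this a harder comparison.

H(A) = 1.9502 bits
H(B) = 1.9934 bits

The distribution closer to uniform has higher entropy.
Answer: B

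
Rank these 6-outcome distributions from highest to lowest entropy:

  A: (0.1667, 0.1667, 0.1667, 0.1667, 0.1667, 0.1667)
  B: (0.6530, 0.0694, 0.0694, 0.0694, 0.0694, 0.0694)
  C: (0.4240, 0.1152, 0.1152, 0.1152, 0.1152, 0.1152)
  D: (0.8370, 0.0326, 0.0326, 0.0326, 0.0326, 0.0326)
A > C > B > D

Key insight: Entropy is maximized by uniform distributions and minimized by concentrated distributions.

Entropies:
  H(A) = 2.5850 bits
  H(B) = 1.7371 bits
  H(C) = 2.3207 bits
  H(D) = 1.0199 bits

Ranking: A > C > B > D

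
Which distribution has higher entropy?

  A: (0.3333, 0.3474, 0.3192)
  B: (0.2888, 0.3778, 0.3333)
A

Both distributions are close to uniform, making this a harder comparison.

H(A) = 1.5841 bits
H(B) = 1.5764 bits

The distribution closer to uniform has higher entropy.
Answer: A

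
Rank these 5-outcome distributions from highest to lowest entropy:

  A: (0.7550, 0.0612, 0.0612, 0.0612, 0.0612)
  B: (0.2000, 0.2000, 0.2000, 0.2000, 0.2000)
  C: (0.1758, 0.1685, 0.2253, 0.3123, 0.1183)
B > C > A

Key insight: Entropy is maximized by uniform distributions and minimized by concentrated distributions.

- Uniform distributions have maximum entropy log₂(5) = 2.3219 bits
- The more "peaked" or concentrated a distribution, the lower its entropy

Entropies:
  H(A) = 1.2933 bits
  H(B) = 2.3219 bits
  H(C) = 2.2467 bits

Ranking: B > C > A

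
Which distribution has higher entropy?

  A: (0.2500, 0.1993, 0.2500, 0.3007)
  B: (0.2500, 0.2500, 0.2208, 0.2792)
B

Both distributions are close to uniform, making this a harder comparison.

H(A) = 1.9850 bits
H(B) = 1.9951 bits

The distribution closer to uniform has higher entropy.
Answer: B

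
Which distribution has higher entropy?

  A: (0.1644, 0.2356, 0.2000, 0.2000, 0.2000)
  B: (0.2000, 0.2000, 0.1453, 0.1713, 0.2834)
A

Both distributions are close to uniform, making this a harder comparison.

H(A) = 2.3127 bits
H(B) = 2.2847 bits

The distribution closer to uniform has higher entropy.
Answer: A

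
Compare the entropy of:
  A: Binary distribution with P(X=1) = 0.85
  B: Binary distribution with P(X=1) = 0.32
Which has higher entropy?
B

For binary distributions, entropy is maximized at p=0.5 and decreases as p moves toward 0 or 1.

H(A) = H(0.85) = 0.6098 bits
H(B) = H(0.32) = 0.9044 bits

Distribution B (p=0.32) is closer to uniform (p=0.5), so it has higher entropy.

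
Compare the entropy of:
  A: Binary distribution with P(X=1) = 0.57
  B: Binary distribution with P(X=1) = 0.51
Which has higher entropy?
B

For binary distributions, entropy is maximized at p=0.5 and decreases as p moves toward 0 or 1.

H(A) = H(0.57) = 0.9858 bits
H(B) = H(0.51) = 0.9997 bits

Distribution B (p=0.51) is closer to uniform (p=0.5), so it has higher entropy.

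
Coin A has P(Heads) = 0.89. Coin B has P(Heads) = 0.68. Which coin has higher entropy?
B

For binary distributions, entropy is maximized at p=0.5 and decreases as p moves toward 0 or 1.

H(A) = H(0.89) = 0.4999 bits
H(B) = H(0.68) = 0.9044 bits

Distribution B (p=0.68) is closer to uniform (p=0.5), so it has higher entropy.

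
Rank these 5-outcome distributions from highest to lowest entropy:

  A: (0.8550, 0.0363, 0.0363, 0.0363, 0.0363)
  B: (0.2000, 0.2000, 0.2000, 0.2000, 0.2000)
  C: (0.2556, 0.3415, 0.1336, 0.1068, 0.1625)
B > C > A

Key insight: Entropy is maximized by uniform distributions and minimized by concentrated distributions.

- Uniform distributions have maximum entropy log₂(5) = 2.3219 bits
- The more "peaked" or concentrated a distribution, the lower its entropy

Entropies:
  H(A) = 0.8872 bits
  H(B) = 2.3219 bits
  H(C) = 2.1909 bits

Ranking: B > C > A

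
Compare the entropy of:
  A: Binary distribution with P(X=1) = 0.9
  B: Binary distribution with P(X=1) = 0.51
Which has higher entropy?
B

For binary distributions, entropy is maximized at p=0.5 and decreases as p moves toward 0 or 1.

H(A) = H(0.9) = 0.4690 bits
H(B) = H(0.51) = 0.9997 bits

Distribution B (p=0.51) is closer to uniform (p=0.5), so it has higher entropy.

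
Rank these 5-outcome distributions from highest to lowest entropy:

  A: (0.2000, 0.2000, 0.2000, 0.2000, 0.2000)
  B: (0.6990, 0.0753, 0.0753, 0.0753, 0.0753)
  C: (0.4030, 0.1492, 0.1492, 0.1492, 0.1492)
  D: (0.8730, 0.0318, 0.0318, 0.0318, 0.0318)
A > C > B > D

Key insight: Entropy is maximized by uniform distributions and minimized by concentrated distributions.

Entropies:
  H(A) = 2.3219 bits
  H(B) = 1.4845 bits
  H(C) = 2.1667 bits
  H(D) = 0.8032 bits

Ranking: A > C > B > D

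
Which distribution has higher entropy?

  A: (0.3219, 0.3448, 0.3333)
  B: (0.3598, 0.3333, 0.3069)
A

Both distributions are close to uniform, making this a harder comparison.

H(A) = 1.5844 bits
H(B) = 1.5819 bits

The distribution closer to uniform has higher entropy.
Answer: A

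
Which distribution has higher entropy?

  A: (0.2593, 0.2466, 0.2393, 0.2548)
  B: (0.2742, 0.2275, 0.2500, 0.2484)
A

Both distributions are close to uniform, making this a harder comparison.

H(A) = 1.9993 bits
H(B) = 1.9968 bits

The distribution closer to uniform has higher entropy.
Answer: A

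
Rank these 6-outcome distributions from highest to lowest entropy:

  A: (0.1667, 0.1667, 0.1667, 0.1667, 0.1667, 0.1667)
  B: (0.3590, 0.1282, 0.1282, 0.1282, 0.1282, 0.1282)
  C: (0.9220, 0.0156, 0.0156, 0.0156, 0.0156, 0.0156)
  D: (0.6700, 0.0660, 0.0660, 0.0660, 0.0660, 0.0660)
A > B > D > C

Key insight: Entropy is maximized by uniform distributions and minimized by concentrated distributions.

Entropies:
  H(A) = 2.5850 bits
  H(B) = 2.4302 bits
  H(C) = 0.5762 bits
  H(D) = 1.6812 bits

Ranking: A > B > D > C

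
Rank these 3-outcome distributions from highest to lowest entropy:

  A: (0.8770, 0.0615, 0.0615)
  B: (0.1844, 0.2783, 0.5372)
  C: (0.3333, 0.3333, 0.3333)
C > B > A

Key insight: Entropy is maximized by uniform distributions and minimized by concentrated distributions.

- Uniform distributions have maximum entropy log₂(3) = 1.5850 bits
- The more "peaked" or concentrated a distribution, the lower its entropy

Entropies:
  H(A) = 0.6609 bits
  H(B) = 1.4449 bits
  H(C) = 1.5850 bits

Ranking: C > B > A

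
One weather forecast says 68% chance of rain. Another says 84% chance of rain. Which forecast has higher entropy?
68% forecast

Treat each forecast as a Bernoulli distribution. Binary entropy is maximized at p=0.5 and falls off symmetrically toward 0 or 1. The 68% forecast is closer to 50%, so it is more uncertain. H(68%) ≈ 0.904 bits, H(84%) ≈ 0.634 bits.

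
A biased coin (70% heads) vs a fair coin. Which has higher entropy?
Fair coin

The fair coin is uniform (p=0.5), maximizing binary entropy at 1 bit. The biased coin has H(0.70) ≈ 0.881 bits — its outcome is more predictable, so its entropy is lower.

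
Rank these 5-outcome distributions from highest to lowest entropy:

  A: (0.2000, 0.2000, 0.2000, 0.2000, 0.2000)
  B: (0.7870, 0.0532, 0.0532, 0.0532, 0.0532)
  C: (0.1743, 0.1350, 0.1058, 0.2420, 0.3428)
A > C > B

Key insight: Entropy is maximized by uniform distributions and minimized by concentrated distributions.

- Uniform distributions have maximum entropy log₂(5) = 2.3219 bits
- The more "peaked" or concentrated a distribution, the lower its entropy

Entropies:
  H(A) = 2.3219 bits
  H(B) = 1.1732 bits
  H(C) = 2.1971 bits

Ranking: A > C > B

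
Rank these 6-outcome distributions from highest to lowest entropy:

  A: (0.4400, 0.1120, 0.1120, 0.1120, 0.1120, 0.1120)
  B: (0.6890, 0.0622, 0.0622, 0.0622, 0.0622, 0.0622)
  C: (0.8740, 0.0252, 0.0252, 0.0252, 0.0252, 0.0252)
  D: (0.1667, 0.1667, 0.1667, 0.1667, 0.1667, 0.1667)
D > A > B > C

Key insight: Entropy is maximized by uniform distributions and minimized by concentrated distributions.

Entropies:
  H(A) = 2.2899 bits
  H(B) = 1.6164 bits
  H(C) = 0.8389 bits
  H(D) = 2.5850 bits

Ranking: D > A > B > C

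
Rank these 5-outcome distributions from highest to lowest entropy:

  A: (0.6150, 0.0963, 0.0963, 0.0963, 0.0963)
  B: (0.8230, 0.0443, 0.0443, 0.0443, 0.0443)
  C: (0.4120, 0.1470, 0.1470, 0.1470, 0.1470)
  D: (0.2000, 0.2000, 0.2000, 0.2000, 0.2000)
D > C > A > B

Key insight: Entropy is maximized by uniform distributions and minimized by concentrated distributions.

Entropies:
  H(A) = 1.7315 bits
  H(B) = 1.0275 bits
  H(C) = 2.1535 bits
  H(D) = 2.3219 bits

Ranking: D > C > A > B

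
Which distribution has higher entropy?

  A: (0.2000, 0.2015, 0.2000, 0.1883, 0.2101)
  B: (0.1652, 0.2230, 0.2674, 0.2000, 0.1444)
A

Both distributions are close to uniform, making this a harder comparison.

H(A) = 2.3211 bits
H(B) = 2.2883 bits

The distribution closer to uniform has higher entropy.
Answer: A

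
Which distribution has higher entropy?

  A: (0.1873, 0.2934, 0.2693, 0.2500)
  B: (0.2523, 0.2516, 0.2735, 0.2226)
B

Both distributions are close to uniform, making this a harder comparison.

H(A) = 1.9814 bits
H(B) = 1.9962 bits

The distribution closer to uniform has higher entropy.
Answer: B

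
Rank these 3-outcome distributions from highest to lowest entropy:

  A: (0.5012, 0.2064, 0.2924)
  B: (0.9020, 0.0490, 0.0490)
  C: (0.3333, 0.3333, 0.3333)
C > A > B

Key insight: Entropy is maximized by uniform distributions and minimized by concentrated distributions.

- Uniform distributions have maximum entropy log₂(3) = 1.5850 bits
- The more "peaked" or concentrated a distribution, the lower its entropy

Entropies:
  H(A) = 1.4880 bits
  H(B) = 0.5606 bits
  H(C) = 1.5850 bits

Ranking: C > A > B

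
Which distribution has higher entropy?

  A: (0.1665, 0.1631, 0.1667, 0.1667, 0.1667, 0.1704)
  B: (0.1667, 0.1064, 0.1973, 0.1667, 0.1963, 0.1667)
A

Both distributions are close to uniform, making this a harder comparison.

H(A) = 2.5848 bits
H(B) = 2.5595 bits

The distribution closer to uniform has higher entropy.
Answer: A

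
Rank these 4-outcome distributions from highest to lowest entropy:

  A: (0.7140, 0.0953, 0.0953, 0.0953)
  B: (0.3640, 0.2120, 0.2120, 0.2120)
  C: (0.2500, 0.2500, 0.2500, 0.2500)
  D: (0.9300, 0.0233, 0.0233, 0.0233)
C > B > A > D

Key insight: Entropy is maximized by uniform distributions and minimized by concentrated distributions.

Entropies:
  H(A) = 1.3168 bits
  H(B) = 1.9540 bits
  H(C) = 2.0000 bits
  H(D) = 0.4769 bits

Ranking: C > B > A > D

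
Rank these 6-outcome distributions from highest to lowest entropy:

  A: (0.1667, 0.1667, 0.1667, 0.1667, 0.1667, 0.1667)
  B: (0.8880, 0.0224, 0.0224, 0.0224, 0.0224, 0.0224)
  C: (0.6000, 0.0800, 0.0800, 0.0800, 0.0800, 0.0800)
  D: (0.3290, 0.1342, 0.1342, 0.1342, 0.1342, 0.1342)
A > D > C > B

Key insight: Entropy is maximized by uniform distributions and minimized by concentrated distributions.

Entropies:
  H(A) = 2.5850 bits
  H(B) = 0.7660 bits
  H(C) = 1.8997 bits
  H(D) = 2.4719 bits

Ranking: A > D > C > B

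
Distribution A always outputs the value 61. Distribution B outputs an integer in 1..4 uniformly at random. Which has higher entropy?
B

A is deterministic, so H(A) = 0. B is uniform over 4 outcomes, so H(B) = log₂(4) = 2.000 bits. Any distribution with genuine randomness has higher entropy than a deterministic one.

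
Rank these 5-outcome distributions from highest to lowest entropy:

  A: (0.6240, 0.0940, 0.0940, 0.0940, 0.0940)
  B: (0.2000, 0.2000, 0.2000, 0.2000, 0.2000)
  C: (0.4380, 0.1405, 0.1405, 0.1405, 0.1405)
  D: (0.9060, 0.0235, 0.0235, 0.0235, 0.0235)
B > C > A > D

Key insight: Entropy is maximized by uniform distributions and minimized by concentrated distributions.

Entropies:
  H(A) = 1.7072 bits
  H(B) = 2.3219 bits
  H(C) = 2.1129 bits
  H(D) = 0.6377 bits

Ranking: B > C > A > D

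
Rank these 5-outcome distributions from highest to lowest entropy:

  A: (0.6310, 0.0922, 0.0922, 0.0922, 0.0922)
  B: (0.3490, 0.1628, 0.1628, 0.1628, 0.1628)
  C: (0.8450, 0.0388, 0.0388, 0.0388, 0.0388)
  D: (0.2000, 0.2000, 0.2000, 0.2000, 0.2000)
D > B > A > C

Key insight: Entropy is maximized by uniform distributions and minimized by concentrated distributions.

Entropies:
  H(A) = 1.6879 bits
  H(B) = 2.2352 bits
  H(C) = 0.9322 bits
  H(D) = 2.3219 bits

Ranking: D > B > A > C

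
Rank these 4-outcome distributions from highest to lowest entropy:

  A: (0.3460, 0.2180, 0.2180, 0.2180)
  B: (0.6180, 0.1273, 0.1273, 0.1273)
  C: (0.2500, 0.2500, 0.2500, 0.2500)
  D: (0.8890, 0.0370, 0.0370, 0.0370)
C > A > B > D

Key insight: Entropy is maximized by uniform distributions and minimized by concentrated distributions.

Entropies:
  H(A) = 1.9670 bits
  H(B) = 1.5649 bits
  H(C) = 2.0000 bits
  H(D) = 0.6789 bits

Ranking: C > A > B > D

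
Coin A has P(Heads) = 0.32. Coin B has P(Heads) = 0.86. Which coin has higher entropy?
A

For binary distributions, entropy is maximized at p=0.5 and decreases as p moves toward 0 or 1.

H(A) = H(0.32) = 0.9044 bits
H(B) = H(0.86) = 0.5842 bits

Distribution A (p=0.32) is closer to uniform (p=0.5), so it has higher entropy.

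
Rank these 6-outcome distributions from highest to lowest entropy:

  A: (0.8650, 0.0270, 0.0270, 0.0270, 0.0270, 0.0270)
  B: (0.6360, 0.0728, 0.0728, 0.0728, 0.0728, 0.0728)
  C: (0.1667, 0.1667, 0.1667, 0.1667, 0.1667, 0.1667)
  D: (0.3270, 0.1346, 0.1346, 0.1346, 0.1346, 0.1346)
C > D > B > A

Key insight: Entropy is maximized by uniform distributions and minimized by concentrated distributions.

Entropies:
  H(A) = 0.8845 bits
  H(B) = 1.7911 bits
  H(C) = 2.5850 bits
  H(D) = 2.4745 bits

Ranking: C > D > B > A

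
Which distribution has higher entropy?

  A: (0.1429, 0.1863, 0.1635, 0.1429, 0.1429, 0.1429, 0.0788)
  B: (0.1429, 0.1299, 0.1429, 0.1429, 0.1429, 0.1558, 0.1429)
B

Both distributions are close to uniform, making this a harder comparison.

H(A) = 2.7718 bits
H(B) = 2.8057 bits

The distribution closer to uniform has higher entropy.
Answer: B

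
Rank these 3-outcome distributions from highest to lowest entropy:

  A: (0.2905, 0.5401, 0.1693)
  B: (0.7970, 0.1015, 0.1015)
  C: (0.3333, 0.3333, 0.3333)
C > A > B

Key insight: Entropy is maximized by uniform distributions and minimized by concentrated distributions.

- Uniform distributions have maximum entropy log₂(3) = 1.5850 bits
- The more "peaked" or concentrated a distribution, the lower its entropy

Entropies:
  H(A) = 1.4319 bits
  H(B) = 0.9309 bits
  H(C) = 1.5850 bits

Ranking: C > A > B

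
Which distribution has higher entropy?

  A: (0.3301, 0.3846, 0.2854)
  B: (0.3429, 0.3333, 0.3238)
B

Both distributions are close to uniform, making this a harder comparison.

H(A) = 1.5743 bits
H(B) = 1.5846 bits

The distribution closer to uniform has higher entropy.
Answer: B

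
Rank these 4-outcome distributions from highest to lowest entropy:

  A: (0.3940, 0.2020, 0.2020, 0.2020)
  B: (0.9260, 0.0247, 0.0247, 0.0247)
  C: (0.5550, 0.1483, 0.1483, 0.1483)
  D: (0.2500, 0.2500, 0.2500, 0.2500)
D > A > C > B

Key insight: Entropy is maximized by uniform distributions and minimized by concentrated distributions.

Entropies:
  H(A) = 1.9278 bits
  H(B) = 0.4980 bits
  H(C) = 1.6966 bits
  H(D) = 2.0000 bits

Ranking: D > A > C > B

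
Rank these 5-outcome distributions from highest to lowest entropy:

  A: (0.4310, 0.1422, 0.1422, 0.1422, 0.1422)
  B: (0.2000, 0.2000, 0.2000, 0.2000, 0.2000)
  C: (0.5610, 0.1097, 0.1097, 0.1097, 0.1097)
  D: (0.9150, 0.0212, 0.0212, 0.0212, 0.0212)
B > A > C > D

Key insight: Entropy is maximized by uniform distributions and minimized by concentrated distributions.

Entropies:
  H(A) = 2.1242 bits
  H(B) = 2.3219 bits
  H(C) = 1.8672 bits
  H(D) = 0.5896 bits

Ranking: B > A > C > D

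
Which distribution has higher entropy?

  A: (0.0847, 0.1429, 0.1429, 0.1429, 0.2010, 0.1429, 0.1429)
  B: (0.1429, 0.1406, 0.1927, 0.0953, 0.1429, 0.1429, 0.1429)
B

Both distributions are close to uniform, making this a harder comparison.

H(A) = 2.7722 bits
H(B) = 2.7831 bits

The distribution closer to uniform has higher entropy.
Answer: B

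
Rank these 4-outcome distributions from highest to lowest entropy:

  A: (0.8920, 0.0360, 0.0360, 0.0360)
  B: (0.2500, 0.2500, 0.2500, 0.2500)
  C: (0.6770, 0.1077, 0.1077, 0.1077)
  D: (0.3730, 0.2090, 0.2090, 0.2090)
B > D > C > A

Key insight: Entropy is maximized by uniform distributions and minimized by concentrated distributions.

Entropies:
  H(A) = 0.6650 bits
  H(B) = 2.0000 bits
  H(C) = 1.4196 bits
  H(D) = 1.9467 bits

Ranking: B > D > C > A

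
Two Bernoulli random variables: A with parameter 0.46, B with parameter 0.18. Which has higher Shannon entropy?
A

For binary distributions, entropy is maximized at p=0.5 and decreases as p moves toward 0 or 1.

H(A) = H(0.46) = 0.9954 bits
H(B) = H(0.18) = 0.6801 bits

Distribution A (p=0.46) is closer to uniform (p=0.5), so it has higher entropy.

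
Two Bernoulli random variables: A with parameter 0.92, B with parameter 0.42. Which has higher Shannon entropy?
B

For binary distributions, entropy is maximized at p=0.5 and decreases as p moves toward 0 or 1.

H(A) = H(0.92) = 0.4022 bits
H(B) = H(0.42) = 0.9815 bits

Distribution B (p=0.42) is closer to uniform (p=0.5), so it has higher entropy.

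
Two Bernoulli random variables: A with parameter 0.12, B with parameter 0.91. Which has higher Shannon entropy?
A

For binary distributions, entropy is maximized at p=0.5 and decreases as p moves toward 0 or 1.

H(A) = H(0.12) = 0.5294 bits
H(B) = H(0.91) = 0.4365 bits

Distribution A (p=0.12) is closer to uniform (p=0.5), so it has higher entropy.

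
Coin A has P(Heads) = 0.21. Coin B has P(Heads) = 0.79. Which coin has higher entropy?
Equal

For binary distributions, entropy is maximized at p=0.5 and decreases as p moves toward 0 or 1.

H(A) = H(0.21) = 0.7415 bits
H(B) = H(0.79) = 0.7415 bits

Both distributions are equally far from uniform (|0.21-0.5| = |0.79-0.5|), so they have the same entropy.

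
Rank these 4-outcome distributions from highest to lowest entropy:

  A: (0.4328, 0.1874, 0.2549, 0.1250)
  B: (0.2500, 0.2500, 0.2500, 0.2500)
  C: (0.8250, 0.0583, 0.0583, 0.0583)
B > A > C

Key insight: Entropy is maximized by uniform distributions and minimized by concentrated distributions.

- Uniform distributions have maximum entropy log₂(4) = 2.0000 bits
- The more "peaked" or concentrated a distribution, the lower its entropy

Entropies:
  H(A) = 1.8533 bits
  H(B) = 2.0000 bits
  H(C) = 0.9464 bits

Ranking: B > A > C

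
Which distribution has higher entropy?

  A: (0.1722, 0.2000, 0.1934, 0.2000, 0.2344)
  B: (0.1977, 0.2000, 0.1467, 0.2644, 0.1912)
A

Both distributions are close to uniform, making this a harder comparison.

H(A) = 2.3148 bits
H(B) = 2.2967 bits

The distribution closer to uniform has higher entropy.
Answer: A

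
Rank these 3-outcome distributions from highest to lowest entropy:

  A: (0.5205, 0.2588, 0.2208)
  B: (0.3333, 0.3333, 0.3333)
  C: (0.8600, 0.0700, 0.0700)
B > A > C

Key insight: Entropy is maximized by uniform distributions and minimized by concentrated distributions.

- Uniform distributions have maximum entropy log₂(3) = 1.5850 bits
- The more "peaked" or concentrated a distribution, the lower its entropy

Entropies:
  H(A) = 1.4761 bits
  H(B) = 1.5850 bits
  H(C) = 0.7242 bits

Ranking: B > A > C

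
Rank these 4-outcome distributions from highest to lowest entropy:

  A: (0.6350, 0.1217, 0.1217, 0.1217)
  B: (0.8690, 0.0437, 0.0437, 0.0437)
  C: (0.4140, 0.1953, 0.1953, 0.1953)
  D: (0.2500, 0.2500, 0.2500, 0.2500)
D > C > A > B

Key insight: Entropy is maximized by uniform distributions and minimized by concentrated distributions.

Entropies:
  H(A) = 1.5253 bits
  H(B) = 0.7678 bits
  H(C) = 1.9073 bits
  H(D) = 2.0000 bits

Ranking: D > C > A > B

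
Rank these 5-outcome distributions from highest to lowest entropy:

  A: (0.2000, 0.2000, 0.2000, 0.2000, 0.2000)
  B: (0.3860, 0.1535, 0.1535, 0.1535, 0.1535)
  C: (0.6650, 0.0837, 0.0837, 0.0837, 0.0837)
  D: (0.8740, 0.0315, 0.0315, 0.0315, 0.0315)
A > B > C > D

Key insight: Entropy is maximized by uniform distributions and minimized by concentrated distributions.

Entropies:
  H(A) = 2.3219 bits
  H(B) = 2.1902 bits
  H(C) = 1.5900 bits
  H(D) = 0.7984 bits

Ranking: A > B > C > D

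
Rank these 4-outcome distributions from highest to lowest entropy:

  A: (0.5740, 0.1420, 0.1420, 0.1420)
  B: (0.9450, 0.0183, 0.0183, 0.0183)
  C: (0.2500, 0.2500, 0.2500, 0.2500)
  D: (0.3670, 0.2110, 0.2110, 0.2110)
C > D > A > B

Key insight: Entropy is maximized by uniform distributions and minimized by concentrated distributions.

Entropies:
  H(A) = 1.6593 bits
  H(B) = 0.3944 bits
  H(C) = 2.0000 bits
  H(D) = 1.9516 bits

Ranking: C > D > A > B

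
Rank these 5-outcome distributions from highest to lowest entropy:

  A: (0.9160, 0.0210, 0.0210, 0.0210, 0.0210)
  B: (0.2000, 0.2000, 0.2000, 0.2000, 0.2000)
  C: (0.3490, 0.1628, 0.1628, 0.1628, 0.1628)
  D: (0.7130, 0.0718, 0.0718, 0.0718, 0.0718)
B > C > D > A

Key insight: Entropy is maximized by uniform distributions and minimized by concentrated distributions.

Entropies:
  H(A) = 0.5841 bits
  H(B) = 2.3219 bits
  H(C) = 2.2352 bits
  H(D) = 1.4388 bits

Ranking: B > C > D > A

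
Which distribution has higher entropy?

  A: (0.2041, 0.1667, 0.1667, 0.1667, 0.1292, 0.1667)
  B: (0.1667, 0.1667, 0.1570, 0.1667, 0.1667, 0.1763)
B

Both distributions are close to uniform, making this a harder comparison.

H(A) = 2.5727 bits
H(B) = 2.5842 bits

The distribution closer to uniform has higher entropy.
Answer: B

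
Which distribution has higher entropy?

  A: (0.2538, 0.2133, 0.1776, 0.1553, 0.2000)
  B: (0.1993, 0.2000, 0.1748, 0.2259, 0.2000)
B

Both distributions are close to uniform, making this a harder comparison.

H(A) = 2.3020 bits
H(B) = 2.3172 bits

The distribution closer to uniform has higher entropy.
Answer: B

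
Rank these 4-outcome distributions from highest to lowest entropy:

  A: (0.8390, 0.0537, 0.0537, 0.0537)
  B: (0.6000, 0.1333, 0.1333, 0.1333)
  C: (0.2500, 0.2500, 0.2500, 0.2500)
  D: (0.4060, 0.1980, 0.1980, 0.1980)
C > D > B > A

Key insight: Entropy is maximized by uniform distributions and minimized by concentrated distributions.

Entropies:
  H(A) = 0.8919 bits
  H(B) = 1.6049 bits
  H(C) = 2.0000 bits
  H(D) = 1.9158 bits

Ranking: C > D > B > A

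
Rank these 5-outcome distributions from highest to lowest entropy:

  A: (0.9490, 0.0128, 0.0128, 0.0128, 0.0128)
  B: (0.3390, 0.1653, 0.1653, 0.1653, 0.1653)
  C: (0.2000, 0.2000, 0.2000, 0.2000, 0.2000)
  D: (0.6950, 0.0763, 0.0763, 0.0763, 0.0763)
C > B > D > A

Key insight: Entropy is maximized by uniform distributions and minimized by concentrated distributions.

Entropies:
  H(A) = 0.3926 bits
  H(B) = 2.2459 bits
  H(C) = 2.3219 bits
  H(D) = 1.4973 bits

Ranking: C > B > D > A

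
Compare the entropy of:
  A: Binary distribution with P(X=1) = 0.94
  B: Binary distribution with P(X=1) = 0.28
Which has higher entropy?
B

For binary distributions, entropy is maximized at p=0.5 and decreases as p moves toward 0 or 1.

H(A) = H(0.94) = 0.3274 bits
H(B) = H(0.28) = 0.8555 bits

Distribution B (p=0.28) is closer to uniform (p=0.5), so it has higher entropy.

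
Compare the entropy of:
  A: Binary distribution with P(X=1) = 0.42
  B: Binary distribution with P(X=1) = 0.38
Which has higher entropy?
A

For binary distributions, entropy is maximized at p=0.5 and decreases as p moves toward 0 or 1.

H(A) = H(0.42) = 0.9815 bits
H(B) = H(0.38) = 0.9580 bits

Distribution A (p=0.42) is closer to uniform (p=0.5), so it has higher entropy.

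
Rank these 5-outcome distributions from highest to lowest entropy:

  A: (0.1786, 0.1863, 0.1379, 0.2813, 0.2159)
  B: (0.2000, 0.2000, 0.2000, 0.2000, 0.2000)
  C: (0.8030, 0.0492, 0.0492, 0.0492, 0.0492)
B > A > C

Key insight: Entropy is maximized by uniform distributions and minimized by concentrated distributions.

- Uniform distributions have maximum entropy log₂(5) = 2.3219 bits
- The more "peaked" or concentrated a distribution, the lower its entropy

Entropies:
  H(A) = 2.2818 bits
  H(B) = 2.3219 bits
  H(C) = 1.1099 bits

Ranking: B > A > C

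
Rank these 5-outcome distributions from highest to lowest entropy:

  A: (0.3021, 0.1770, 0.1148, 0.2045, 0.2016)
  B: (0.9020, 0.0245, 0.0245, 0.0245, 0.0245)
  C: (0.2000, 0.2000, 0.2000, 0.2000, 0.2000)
C > A > B

Key insight: Entropy is maximized by uniform distributions and minimized by concentrated distributions.

- Uniform distributions have maximum entropy log₂(5) = 2.3219 bits
- The more "peaked" or concentrated a distribution, the lower its entropy

Entropies:
  H(A) = 2.2565 bits
  H(B) = 0.6586 bits
  H(C) = 2.3219 bits

Ranking: C > A > B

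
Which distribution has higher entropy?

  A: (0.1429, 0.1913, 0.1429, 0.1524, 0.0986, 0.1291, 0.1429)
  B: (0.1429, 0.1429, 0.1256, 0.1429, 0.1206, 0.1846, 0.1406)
B

Both distributions are close to uniform, making this a harder comparison.

H(A) = 2.7841 bits
H(B) = 2.7951 bits

The distribution closer to uniform has higher entropy.
Answer: B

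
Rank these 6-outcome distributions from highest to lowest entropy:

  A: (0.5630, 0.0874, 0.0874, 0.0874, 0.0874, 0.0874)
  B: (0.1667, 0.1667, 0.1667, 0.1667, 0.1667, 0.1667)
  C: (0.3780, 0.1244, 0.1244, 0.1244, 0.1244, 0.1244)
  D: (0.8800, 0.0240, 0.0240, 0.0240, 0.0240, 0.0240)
B > C > A > D

Key insight: Entropy is maximized by uniform distributions and minimized by concentrated distributions.

Entropies:
  H(A) = 2.0032 bits
  H(B) = 2.5850 bits
  H(C) = 2.4009 bits
  H(D) = 0.8080 bits

Ranking: B > C > A > D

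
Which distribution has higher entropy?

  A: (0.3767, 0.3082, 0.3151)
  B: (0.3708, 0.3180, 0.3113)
B

Both distributions are close to uniform, making this a harder comparison.

H(A) = 1.5789 bits
H(B) = 1.5804 bits

The distribution closer to uniform has higher entropy.
Answer: B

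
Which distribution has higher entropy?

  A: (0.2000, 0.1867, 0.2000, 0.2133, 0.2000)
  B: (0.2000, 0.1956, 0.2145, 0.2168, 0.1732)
A

Both distributions are close to uniform, making this a harder comparison.

H(A) = 2.3206 bits
H(B) = 2.3174 bits

The distribution closer to uniform has higher entropy.
Answer: A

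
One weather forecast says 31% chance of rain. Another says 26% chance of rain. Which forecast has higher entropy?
31% forecast

Treat each forecast as a Bernoulli distribution. Binary entropy is maximized at p=0.5 and falls off symmetrically toward 0 or 1. The 31% forecast is closer to 50%, so it is more uncertain. H(31%) ≈ 0.893 bits, H(26%) ≈ 0.827 bits.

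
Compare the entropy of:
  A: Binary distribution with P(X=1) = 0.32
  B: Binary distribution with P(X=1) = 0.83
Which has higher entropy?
A

For binary distributions, entropy is maximized at p=0.5 and decreases as p moves toward 0 or 1.

H(A) = H(0.32) = 0.9044 bits
H(B) = H(0.83) = 0.6577 bits

Distribution A (p=0.32) is closer to uniform (p=0.5), so it has higher entropy.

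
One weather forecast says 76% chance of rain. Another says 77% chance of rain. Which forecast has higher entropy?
76% forecast

Treat each forecast as a Bernoulli distribution. Binary entropy is maximized at p=0.5 and falls off symmetrically toward 0 or 1. The 76% forecast is closer to 50%, so it is more uncertain. H(76%) ≈ 0.795 bits, H(77%) ≈ 0.778 bits.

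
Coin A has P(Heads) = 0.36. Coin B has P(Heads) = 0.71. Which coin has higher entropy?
A

For binary distributions, entropy is maximized at p=0.5 and decreases as p moves toward 0 or 1.

H(A) = H(0.36) = 0.9427 bits
H(B) = H(0.71) = 0.8687 bits

Distribution A (p=0.36) is closer to uniform (p=0.5), so it has higher entropy.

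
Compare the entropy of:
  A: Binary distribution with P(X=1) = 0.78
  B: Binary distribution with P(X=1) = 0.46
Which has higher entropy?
B

For binary distributions, entropy is maximized at p=0.5 and decreases as p moves toward 0 or 1.

H(A) = H(0.78) = 0.7602 bits
H(B) = H(0.46) = 0.9954 bits

Distribution B (p=0.46) is closer to uniform (p=0.5), so it has higher entropy.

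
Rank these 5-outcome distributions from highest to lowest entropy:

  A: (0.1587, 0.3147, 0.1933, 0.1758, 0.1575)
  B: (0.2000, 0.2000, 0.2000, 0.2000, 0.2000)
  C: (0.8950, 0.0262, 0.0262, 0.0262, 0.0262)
B > A > C

Key insight: Entropy is maximized by uniform distributions and minimized by concentrated distributions.

- Uniform distributions have maximum entropy log₂(5) = 2.3219 bits
- The more "peaked" or concentrated a distribution, the lower its entropy

Entropies:
  H(A) = 2.2655 bits
  H(B) = 2.3219 bits
  H(C) = 0.6946 bits

Ranking: B > A > C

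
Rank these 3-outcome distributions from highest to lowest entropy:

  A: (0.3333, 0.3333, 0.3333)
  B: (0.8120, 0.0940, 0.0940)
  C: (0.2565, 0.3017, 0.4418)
A > C > B

Key insight: Entropy is maximized by uniform distributions and minimized by concentrated distributions.

- Uniform distributions have maximum entropy log₂(3) = 1.5850 bits
- The more "peaked" or concentrated a distribution, the lower its entropy

Entropies:
  H(A) = 1.5850 bits
  H(B) = 0.8853 bits
  H(C) = 1.5458 bits

Ranking: A > C > B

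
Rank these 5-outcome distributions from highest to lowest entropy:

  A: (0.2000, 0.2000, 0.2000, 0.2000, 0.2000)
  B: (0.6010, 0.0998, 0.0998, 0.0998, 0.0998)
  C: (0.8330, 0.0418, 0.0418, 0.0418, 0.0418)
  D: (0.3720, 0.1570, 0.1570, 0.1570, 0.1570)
A > D > B > C

Key insight: Entropy is maximized by uniform distributions and minimized by concentrated distributions.

Entropies:
  H(A) = 2.3219 bits
  H(B) = 1.7684 bits
  H(C) = 0.9848 bits
  H(D) = 2.2082 bits

Ranking: A > D > B > C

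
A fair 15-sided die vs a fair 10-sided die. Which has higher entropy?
15-sided die

Both are uniform distributions; for uniform over n outcomes, H = log₂(n). H(15-sided) = log₂(15) = 3.907 bits and H(10-sided) = log₂(10) = 3.322 bits. More outcomes in a uniform distribution means higher entropy.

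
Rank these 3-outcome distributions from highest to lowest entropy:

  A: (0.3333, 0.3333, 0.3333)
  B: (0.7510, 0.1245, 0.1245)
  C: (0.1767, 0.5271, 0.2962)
A > C > B

Key insight: Entropy is maximized by uniform distributions and minimized by concentrated distributions.

- Uniform distributions have maximum entropy log₂(3) = 1.5850 bits
- The more "peaked" or concentrated a distribution, the lower its entropy

Entropies:
  H(A) = 1.5850 bits
  H(B) = 1.0587 bits
  H(C) = 1.4488 bits

Ranking: A > C > B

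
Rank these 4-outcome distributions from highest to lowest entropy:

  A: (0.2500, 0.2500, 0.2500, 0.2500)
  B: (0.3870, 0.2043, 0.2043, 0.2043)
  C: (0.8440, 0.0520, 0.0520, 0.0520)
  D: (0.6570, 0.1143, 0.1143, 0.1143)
A > B > D > C

Key insight: Entropy is maximized by uniform distributions and minimized by concentrated distributions.

Entropies:
  H(A) = 2.0000 bits
  H(B) = 1.9344 bits
  H(C) = 0.8719 bits
  H(D) = 1.4713 bits

Ranking: A > B > D > C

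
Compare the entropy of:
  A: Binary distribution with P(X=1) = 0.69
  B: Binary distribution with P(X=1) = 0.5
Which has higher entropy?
B

For binary distributions, entropy is maximized at p=0.5 and decreases as p moves toward 0 or 1.

H(A) = H(0.69) = 0.8932 bits
H(B) = H(0.5) = 1.0000 bits

Distribution B (p=0.5) is closer to uniform (p=0.5), so it has higher entropy.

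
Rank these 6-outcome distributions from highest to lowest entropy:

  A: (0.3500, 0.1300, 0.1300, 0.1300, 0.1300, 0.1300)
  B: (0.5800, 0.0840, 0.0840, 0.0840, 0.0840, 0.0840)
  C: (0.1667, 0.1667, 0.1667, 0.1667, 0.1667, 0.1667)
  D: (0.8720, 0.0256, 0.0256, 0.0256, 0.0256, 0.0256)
C > A > B > D

Key insight: Entropy is maximized by uniform distributions and minimized by concentrated distributions.

Entropies:
  H(A) = 2.4433 bits
  H(B) = 1.9567 bits
  H(C) = 2.5850 bits
  H(D) = 0.8491 bits

Ranking: C > A > B > D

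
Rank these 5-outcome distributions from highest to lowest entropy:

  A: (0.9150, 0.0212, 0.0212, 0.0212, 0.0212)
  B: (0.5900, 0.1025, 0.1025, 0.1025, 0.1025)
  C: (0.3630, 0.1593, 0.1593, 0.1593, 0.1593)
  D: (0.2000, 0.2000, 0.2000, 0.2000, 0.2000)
D > C > B > A

Key insight: Entropy is maximized by uniform distributions and minimized by concentrated distributions.

Entropies:
  H(A) = 0.5896 bits
  H(B) = 1.7965 bits
  H(C) = 2.2191 bits
  H(D) = 2.3219 bits

Ranking: D > C > B > A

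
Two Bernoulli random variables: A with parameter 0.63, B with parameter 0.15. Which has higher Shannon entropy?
A

For binary distributions, entropy is maximized at p=0.5 and decreases as p moves toward 0 or 1.

H(A) = H(0.63) = 0.9507 bits
H(B) = H(0.15) = 0.6098 bits

Distribution A (p=0.63) is closer to uniform (p=0.5), so it has higher entropy.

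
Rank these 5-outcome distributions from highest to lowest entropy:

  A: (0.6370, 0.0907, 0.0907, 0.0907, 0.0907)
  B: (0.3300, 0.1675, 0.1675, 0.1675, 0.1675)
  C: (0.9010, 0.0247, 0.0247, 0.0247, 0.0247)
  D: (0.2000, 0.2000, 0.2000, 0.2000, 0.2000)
D > B > A > C

Key insight: Entropy is maximized by uniform distributions and minimized by concentrated distributions.

Entropies:
  H(A) = 1.6711 bits
  H(B) = 2.2549 bits
  H(C) = 0.6638 bits
  H(D) = 2.3219 bits

Ranking: D > B > A > C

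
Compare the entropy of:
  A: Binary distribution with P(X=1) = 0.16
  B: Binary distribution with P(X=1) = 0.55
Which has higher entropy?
B

For binary distributions, entropy is maximized at p=0.5 and decreases as p moves toward 0 or 1.

H(A) = H(0.16) = 0.6343 bits
H(B) = H(0.55) = 0.9928 bits

Distribution B (p=0.55) is closer to uniform (p=0.5), so it has higher entropy.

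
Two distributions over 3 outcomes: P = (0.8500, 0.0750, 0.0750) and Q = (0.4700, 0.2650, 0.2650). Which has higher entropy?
Q

P is highly concentrated on one outcome (85%), making it nearly deterministic. Q spreads its mass more evenly (max 47%). The more spread-out distribution has higher entropy: H(P) ≈ 0.760 bits, H(Q) ≈ 1.527 bits.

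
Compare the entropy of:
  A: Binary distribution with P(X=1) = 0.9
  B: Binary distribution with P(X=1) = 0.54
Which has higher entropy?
B

For binary distributions, entropy is maximized at p=0.5 and decreases as p moves toward 0 or 1.

H(A) = H(0.9) = 0.4690 bits
H(B) = H(0.54) = 0.9954 bits

Distribution B (p=0.54) is closer to uniform (p=0.5), so it has higher entropy.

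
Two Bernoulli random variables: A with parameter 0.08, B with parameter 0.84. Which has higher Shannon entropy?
B

For binary distributions, entropy is maximized at p=0.5 and decreases as p moves toward 0 or 1.

H(A) = H(0.08) = 0.4022 bits
H(B) = H(0.84) = 0.6343 bits

Distribution B (p=0.84) is closer to uniform (p=0.5), so it has higher entropy.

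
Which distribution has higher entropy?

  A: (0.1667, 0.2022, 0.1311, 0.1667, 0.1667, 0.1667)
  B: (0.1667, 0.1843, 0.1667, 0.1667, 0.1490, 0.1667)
B

Both distributions are close to uniform, making this a harder comparison.

H(A) = 2.5739 bits
H(B) = 2.5823 bits

The distribution closer to uniform has higher entropy.
Answer: B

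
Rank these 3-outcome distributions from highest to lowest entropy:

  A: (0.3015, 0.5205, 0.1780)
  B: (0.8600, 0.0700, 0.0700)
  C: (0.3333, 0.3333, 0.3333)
C > A > B

Key insight: Entropy is maximized by uniform distributions and minimized by concentrated distributions.

- Uniform distributions have maximum entropy log₂(3) = 1.5850 bits
- The more "peaked" or concentrated a distribution, the lower its entropy

Entropies:
  H(A) = 1.4551 bits
  H(B) = 0.7242 bits
  H(C) = 1.5850 bits

Ranking: C > A > B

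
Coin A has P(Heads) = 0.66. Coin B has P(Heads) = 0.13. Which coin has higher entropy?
A

For binary distributions, entropy is maximized at p=0.5 and decreases as p moves toward 0 or 1.

H(A) = H(0.66) = 0.9248 bits
H(B) = H(0.13) = 0.5574 bits

Distribution A (p=0.66) is closer to uniform (p=0.5), so it has higher entropy.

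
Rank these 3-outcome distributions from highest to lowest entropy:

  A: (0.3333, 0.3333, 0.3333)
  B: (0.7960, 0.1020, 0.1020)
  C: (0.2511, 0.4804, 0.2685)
A > C > B

Key insight: Entropy is maximized by uniform distributions and minimized by concentrated distributions.

- Uniform distributions have maximum entropy log₂(3) = 1.5850 bits
- The more "peaked" or concentrated a distribution, the lower its entropy

Entropies:
  H(A) = 1.5850 bits
  H(B) = 0.9339 bits
  H(C) = 1.5181 bits

Ranking: A > C > B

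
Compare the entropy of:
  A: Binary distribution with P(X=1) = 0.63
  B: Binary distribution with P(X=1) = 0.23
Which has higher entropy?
A

For binary distributions, entropy is maximized at p=0.5 and decreases as p moves toward 0 or 1.

H(A) = H(0.63) = 0.9507 bits
H(B) = H(0.23) = 0.7780 bits

Distribution A (p=0.63) is closer to uniform (p=0.5), so it has higher entropy.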